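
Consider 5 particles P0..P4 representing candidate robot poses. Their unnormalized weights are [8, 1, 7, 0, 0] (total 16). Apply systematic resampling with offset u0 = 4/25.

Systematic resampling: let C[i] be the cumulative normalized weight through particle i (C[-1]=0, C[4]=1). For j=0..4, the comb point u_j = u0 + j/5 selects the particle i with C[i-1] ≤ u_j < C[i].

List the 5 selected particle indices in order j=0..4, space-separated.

0 0 1 2 2

C = [1/2, 9/16, 1, 1, 1]
j=0: u_0=4/25 ∈ [0, 1/2) → index 0
j=1: u_1=9/25 ∈ [0, 1/2) → index 0
j=2: u_2=14/25 ∈ [1/2, 9/16) → index 1
j=3: u_3=19/25 ∈ [9/16, 1) → index 2
j=4: u_4=24/25 ∈ [9/16, 1) → index 2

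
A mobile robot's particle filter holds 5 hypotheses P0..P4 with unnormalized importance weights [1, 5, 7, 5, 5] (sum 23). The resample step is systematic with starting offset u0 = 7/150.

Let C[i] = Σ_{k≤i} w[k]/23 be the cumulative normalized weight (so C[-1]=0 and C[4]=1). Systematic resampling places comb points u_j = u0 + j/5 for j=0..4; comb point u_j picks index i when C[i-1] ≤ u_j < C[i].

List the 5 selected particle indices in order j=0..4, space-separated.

C = [1/23, 6/23, 13/23, 18/23, 1]
j=0: u_0=7/150 ∈ [1/23, 6/23) → index 1
j=1: u_1=37/150 ∈ [1/23, 6/23) → index 1
j=2: u_2=67/150 ∈ [6/23, 13/23) → index 2
j=3: u_3=97/150 ∈ [13/23, 18/23) → index 3
j=4: u_4=127/150 ∈ [18/23, 1) → index 4

1 1 2 3 4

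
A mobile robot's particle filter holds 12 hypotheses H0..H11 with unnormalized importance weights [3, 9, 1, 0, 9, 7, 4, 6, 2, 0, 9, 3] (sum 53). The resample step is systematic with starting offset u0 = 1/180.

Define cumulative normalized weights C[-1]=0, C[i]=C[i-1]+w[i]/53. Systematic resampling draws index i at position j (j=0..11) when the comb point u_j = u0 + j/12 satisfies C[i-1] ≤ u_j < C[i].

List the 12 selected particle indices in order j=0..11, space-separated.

C = [3/53, 12/53, 13/53, 13/53, 22/53, 29/53, 33/53, 39/53, 41/53, 41/53, 50/53, 1]
j=0: u_0=1/180 ∈ [0, 3/53) → index 0
j=1: u_1=4/45 ∈ [3/53, 12/53) → index 1
j=2: u_2=31/180 ∈ [3/53, 12/53) → index 1
j=3: u_3=23/90 ∈ [13/53, 22/53) → index 4
j=4: u_4=61/180 ∈ [13/53, 22/53) → index 4
j=5: u_5=19/45 ∈ [22/53, 29/53) → index 5
j=6: u_6=91/180 ∈ [22/53, 29/53) → index 5
j=7: u_7=53/90 ∈ [29/53, 33/53) → index 6
j=8: u_8=121/180 ∈ [33/53, 39/53) → index 7
j=9: u_9=34/45 ∈ [39/53, 41/53) → index 8
j=10: u_10=151/180 ∈ [41/53, 50/53) → index 10
j=11: u_11=83/90 ∈ [41/53, 50/53) → index 10

0 1 1 4 4 5 5 6 7 8 10 10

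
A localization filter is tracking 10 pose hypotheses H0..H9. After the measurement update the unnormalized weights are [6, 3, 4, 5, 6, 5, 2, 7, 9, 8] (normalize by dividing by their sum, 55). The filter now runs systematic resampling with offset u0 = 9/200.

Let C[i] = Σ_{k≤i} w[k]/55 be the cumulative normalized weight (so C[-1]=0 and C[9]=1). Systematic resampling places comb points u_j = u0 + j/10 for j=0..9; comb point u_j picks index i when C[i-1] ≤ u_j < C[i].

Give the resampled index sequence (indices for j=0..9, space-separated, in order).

C = [6/55, 9/55, 13/55, 18/55, 24/55, 29/55, 31/55, 38/55, 47/55, 1]
j=0: u_0=9/200 ∈ [0, 6/55) → index 0
j=1: u_1=29/200 ∈ [6/55, 9/55) → index 1
j=2: u_2=49/200 ∈ [13/55, 18/55) → index 3
j=3: u_3=69/200 ∈ [18/55, 24/55) → index 4
j=4: u_4=89/200 ∈ [24/55, 29/55) → index 5
j=5: u_5=109/200 ∈ [29/55, 31/55) → index 6
j=6: u_6=129/200 ∈ [31/55, 38/55) → index 7
j=7: u_7=149/200 ∈ [38/55, 47/55) → index 8
j=8: u_8=169/200 ∈ [38/55, 47/55) → index 8
j=9: u_9=189/200 ∈ [47/55, 1) → index 9

0 1 3 4 5 6 7 8 8 9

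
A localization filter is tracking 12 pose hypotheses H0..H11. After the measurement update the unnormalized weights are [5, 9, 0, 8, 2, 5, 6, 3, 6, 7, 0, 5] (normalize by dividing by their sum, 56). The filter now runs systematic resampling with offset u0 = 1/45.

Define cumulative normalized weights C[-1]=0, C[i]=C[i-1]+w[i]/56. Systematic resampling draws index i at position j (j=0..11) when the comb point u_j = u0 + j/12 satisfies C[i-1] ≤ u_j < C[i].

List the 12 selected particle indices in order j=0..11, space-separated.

0 1 1 3 3 5 6 6 8 8 9 11

C = [5/56, 1/4, 1/4, 11/28, 3/7, 29/56, 5/8, 19/28, 11/14, 51/56, 51/56, 1]
j=0: u_0=1/45 ∈ [0, 5/56) → index 0
j=1: u_1=19/180 ∈ [5/56, 1/4) → index 1
j=2: u_2=17/90 ∈ [5/56, 1/4) → index 1
j=3: u_3=49/180 ∈ [1/4, 11/28) → index 3
j=4: u_4=16/45 ∈ [1/4, 11/28) → index 3
j=5: u_5=79/180 ∈ [3/7, 29/56) → index 5
j=6: u_6=47/90 ∈ [29/56, 5/8) → index 6
j=7: u_7=109/180 ∈ [29/56, 5/8) → index 6
j=8: u_8=31/45 ∈ [19/28, 11/14) → index 8
j=9: u_9=139/180 ∈ [19/28, 11/14) → index 8
j=10: u_10=77/90 ∈ [11/14, 51/56) → index 9
j=11: u_11=169/180 ∈ [51/56, 1) → index 11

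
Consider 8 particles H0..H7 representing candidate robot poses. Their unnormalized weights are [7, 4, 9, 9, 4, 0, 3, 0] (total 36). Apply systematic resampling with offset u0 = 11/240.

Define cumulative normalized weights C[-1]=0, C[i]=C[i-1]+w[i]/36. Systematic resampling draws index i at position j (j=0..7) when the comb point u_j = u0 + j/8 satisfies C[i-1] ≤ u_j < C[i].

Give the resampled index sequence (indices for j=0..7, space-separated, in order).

0 0 1 2 2 3 3 6

C = [7/36, 11/36, 5/9, 29/36, 11/12, 11/12, 1, 1]
j=0: u_0=11/240 ∈ [0, 7/36) → index 0
j=1: u_1=41/240 ∈ [0, 7/36) → index 0
j=2: u_2=71/240 ∈ [7/36, 11/36) → index 1
j=3: u_3=101/240 ∈ [11/36, 5/9) → index 2
j=4: u_4=131/240 ∈ [11/36, 5/9) → index 2
j=5: u_5=161/240 ∈ [5/9, 29/36) → index 3
j=6: u_6=191/240 ∈ [5/9, 29/36) → index 3
j=7: u_7=221/240 ∈ [11/12, 1) → index 6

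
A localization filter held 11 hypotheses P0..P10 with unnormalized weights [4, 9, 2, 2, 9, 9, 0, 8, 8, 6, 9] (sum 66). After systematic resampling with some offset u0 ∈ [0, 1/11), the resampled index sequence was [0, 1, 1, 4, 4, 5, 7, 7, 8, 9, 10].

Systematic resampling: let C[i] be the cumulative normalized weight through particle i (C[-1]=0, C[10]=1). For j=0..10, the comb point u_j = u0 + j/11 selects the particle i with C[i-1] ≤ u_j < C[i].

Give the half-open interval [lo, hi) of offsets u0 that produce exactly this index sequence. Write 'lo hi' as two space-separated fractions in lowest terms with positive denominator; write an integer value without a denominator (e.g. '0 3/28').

C = [2/33, 13/66, 5/22, 17/66, 13/33, 35/66, 35/66, 43/66, 17/22, 19/22, 1]
j=0 picked index 0: u0 ∈ [0, 2/33)
j=1 picked index 1: u0 ∈ [-1/33, 7/66)
j=2 picked index 1: u0 ∈ [-4/33, 1/66)
j=3 picked index 4: u0 ∈ [-1/66, 4/33)
j=4 picked index 4: u0 ∈ [-7/66, 1/33)
j=5 picked index 5: u0 ∈ [-2/33, 5/66)
j=6 picked index 7: u0 ∈ [-1/66, 7/66)
j=7 picked index 7: u0 ∈ [-7/66, 1/66)
j=8 picked index 8: u0 ∈ [-5/66, 1/22)
j=9 picked index 9: u0 ∈ [-1/22, 1/22)
j=10 picked index 10: u0 ∈ [-1/22, 1/11)
intersection: [0, 1/66)

0 1/66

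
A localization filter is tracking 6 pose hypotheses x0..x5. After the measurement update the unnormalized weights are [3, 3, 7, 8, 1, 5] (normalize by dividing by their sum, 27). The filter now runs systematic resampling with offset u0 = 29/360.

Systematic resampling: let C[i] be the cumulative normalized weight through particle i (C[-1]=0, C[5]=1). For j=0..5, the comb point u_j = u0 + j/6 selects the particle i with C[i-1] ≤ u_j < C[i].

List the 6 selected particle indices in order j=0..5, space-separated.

0 2 2 3 3 5

C = [1/9, 2/9, 13/27, 7/9, 22/27, 1]
j=0: u_0=29/360 ∈ [0, 1/9) → index 0
j=1: u_1=89/360 ∈ [2/9, 13/27) → index 2
j=2: u_2=149/360 ∈ [2/9, 13/27) → index 2
j=3: u_3=209/360 ∈ [13/27, 7/9) → index 3
j=4: u_4=269/360 ∈ [13/27, 7/9) → index 3
j=5: u_5=329/360 ∈ [22/27, 1) → index 5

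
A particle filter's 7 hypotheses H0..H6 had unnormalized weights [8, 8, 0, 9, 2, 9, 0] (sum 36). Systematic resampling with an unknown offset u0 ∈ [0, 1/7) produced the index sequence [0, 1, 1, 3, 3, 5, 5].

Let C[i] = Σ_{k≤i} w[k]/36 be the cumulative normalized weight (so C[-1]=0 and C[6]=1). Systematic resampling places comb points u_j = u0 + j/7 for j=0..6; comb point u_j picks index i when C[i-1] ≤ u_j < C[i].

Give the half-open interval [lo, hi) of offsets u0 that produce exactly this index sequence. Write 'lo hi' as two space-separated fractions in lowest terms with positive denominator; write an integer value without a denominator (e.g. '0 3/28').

C = [2/9, 4/9, 4/9, 25/36, 3/4, 1, 1]
j=0 picked index 0: u0 ∈ [0, 2/9)
j=1 picked index 1: u0 ∈ [5/63, 19/63)
j=2 picked index 1: u0 ∈ [-4/63, 10/63)
j=3 picked index 3: u0 ∈ [1/63, 67/252)
j=4 picked index 3: u0 ∈ [-8/63, 31/252)
j=5 picked index 5: u0 ∈ [1/28, 2/7)
j=6 picked index 5: u0 ∈ [-3/28, 1/7)
intersection: [5/63, 31/252)

5/63 31/252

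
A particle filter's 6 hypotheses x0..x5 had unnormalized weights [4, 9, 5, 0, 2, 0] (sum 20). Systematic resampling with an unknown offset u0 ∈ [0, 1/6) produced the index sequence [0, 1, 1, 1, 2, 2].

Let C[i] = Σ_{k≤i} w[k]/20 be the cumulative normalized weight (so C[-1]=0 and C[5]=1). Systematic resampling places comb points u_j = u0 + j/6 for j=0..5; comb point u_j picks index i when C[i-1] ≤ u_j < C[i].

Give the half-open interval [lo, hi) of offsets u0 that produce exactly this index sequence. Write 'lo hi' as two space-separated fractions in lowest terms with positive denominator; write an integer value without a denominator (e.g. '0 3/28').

1/30 1/15

C = [1/5, 13/20, 9/10, 9/10, 1, 1]
j=0 picked index 0: u0 ∈ [0, 1/5)
j=1 picked index 1: u0 ∈ [1/30, 29/60)
j=2 picked index 1: u0 ∈ [-2/15, 19/60)
j=3 picked index 1: u0 ∈ [-3/10, 3/20)
j=4 picked index 2: u0 ∈ [-1/60, 7/30)
j=5 picked index 2: u0 ∈ [-11/60, 1/15)
intersection: [1/30, 1/15)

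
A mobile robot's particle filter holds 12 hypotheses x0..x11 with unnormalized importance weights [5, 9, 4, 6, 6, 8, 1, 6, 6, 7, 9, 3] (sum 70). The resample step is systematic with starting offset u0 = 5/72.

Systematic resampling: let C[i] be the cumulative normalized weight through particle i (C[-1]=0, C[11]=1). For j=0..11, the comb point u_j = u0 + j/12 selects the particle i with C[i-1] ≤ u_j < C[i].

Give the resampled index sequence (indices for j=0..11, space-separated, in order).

C = [1/14, 1/5, 9/35, 12/35, 3/7, 19/35, 39/70, 9/14, 51/70, 29/35, 67/70, 1]
j=0: u_0=5/72 ∈ [0, 1/14) → index 0
j=1: u_1=11/72 ∈ [1/14, 1/5) → index 1
j=2: u_2=17/72 ∈ [1/5, 9/35) → index 2
j=3: u_3=23/72 ∈ [9/35, 12/35) → index 3
j=4: u_4=29/72 ∈ [12/35, 3/7) → index 4
j=5: u_5=35/72 ∈ [3/7, 19/35) → index 5
j=6: u_6=41/72 ∈ [39/70, 9/14) → index 7
j=7: u_7=47/72 ∈ [9/14, 51/70) → index 8
j=8: u_8=53/72 ∈ [51/70, 29/35) → index 9
j=9: u_9=59/72 ∈ [51/70, 29/35) → index 9
j=10: u_10=65/72 ∈ [29/35, 67/70) → index 10
j=11: u_11=71/72 ∈ [67/70, 1) → index 11

0 1 2 3 4 5 7 8 9 9 10 11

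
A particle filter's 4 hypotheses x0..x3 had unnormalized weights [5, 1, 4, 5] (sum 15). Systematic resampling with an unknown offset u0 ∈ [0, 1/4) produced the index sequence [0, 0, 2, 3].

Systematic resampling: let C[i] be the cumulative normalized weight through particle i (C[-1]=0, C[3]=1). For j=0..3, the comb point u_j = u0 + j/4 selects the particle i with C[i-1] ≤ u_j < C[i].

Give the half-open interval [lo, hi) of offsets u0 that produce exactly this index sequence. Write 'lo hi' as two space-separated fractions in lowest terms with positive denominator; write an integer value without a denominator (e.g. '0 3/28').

0 1/12

C = [1/3, 2/5, 2/3, 1]
j=0 picked index 0: u0 ∈ [0, 1/3)
j=1 picked index 0: u0 ∈ [-1/4, 1/12)
j=2 picked index 2: u0 ∈ [-1/10, 1/6)
j=3 picked index 3: u0 ∈ [-1/12, 1/4)
intersection: [0, 1/12)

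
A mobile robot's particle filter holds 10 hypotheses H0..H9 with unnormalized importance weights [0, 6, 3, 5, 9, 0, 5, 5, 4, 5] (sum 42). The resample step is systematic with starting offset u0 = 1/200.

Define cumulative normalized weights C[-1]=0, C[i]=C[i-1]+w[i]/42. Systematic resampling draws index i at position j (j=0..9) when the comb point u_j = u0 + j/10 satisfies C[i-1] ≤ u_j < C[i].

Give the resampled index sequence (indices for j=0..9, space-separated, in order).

1 1 2 3 4 4 6 7 8 9

C = [0, 1/7, 3/14, 1/3, 23/42, 23/42, 2/3, 11/14, 37/42, 1]
j=0: u_0=1/200 ∈ [0, 1/7) → index 1
j=1: u_1=21/200 ∈ [0, 1/7) → index 1
j=2: u_2=41/200 ∈ [1/7, 3/14) → index 2
j=3: u_3=61/200 ∈ [3/14, 1/3) → index 3
j=4: u_4=81/200 ∈ [1/3, 23/42) → index 4
j=5: u_5=101/200 ∈ [1/3, 23/42) → index 4
j=6: u_6=121/200 ∈ [23/42, 2/3) → index 6
j=7: u_7=141/200 ∈ [2/3, 11/14) → index 7
j=8: u_8=161/200 ∈ [11/14, 37/42) → index 8
j=9: u_9=181/200 ∈ [37/42, 1) → index 9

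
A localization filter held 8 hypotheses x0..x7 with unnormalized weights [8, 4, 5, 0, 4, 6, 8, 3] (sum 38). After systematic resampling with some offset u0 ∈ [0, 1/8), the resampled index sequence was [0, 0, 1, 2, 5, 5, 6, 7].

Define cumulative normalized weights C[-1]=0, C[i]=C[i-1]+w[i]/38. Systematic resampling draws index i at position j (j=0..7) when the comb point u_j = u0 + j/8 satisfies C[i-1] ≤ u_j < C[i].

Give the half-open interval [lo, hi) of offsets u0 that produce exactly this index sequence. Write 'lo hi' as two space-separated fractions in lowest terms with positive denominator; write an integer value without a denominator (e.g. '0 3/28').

1/19 5/76

C = [4/19, 6/19, 17/38, 17/38, 21/38, 27/38, 35/38, 1]
j=0 picked index 0: u0 ∈ [0, 4/19)
j=1 picked index 0: u0 ∈ [-1/8, 13/152)
j=2 picked index 1: u0 ∈ [-3/76, 5/76)
j=3 picked index 2: u0 ∈ [-9/152, 11/152)
j=4 picked index 5: u0 ∈ [1/19, 4/19)
j=5 picked index 5: u0 ∈ [-11/152, 13/152)
j=6 picked index 6: u0 ∈ [-3/76, 13/76)
j=7 picked index 7: u0 ∈ [7/152, 1/8)
intersection: [1/19, 5/76)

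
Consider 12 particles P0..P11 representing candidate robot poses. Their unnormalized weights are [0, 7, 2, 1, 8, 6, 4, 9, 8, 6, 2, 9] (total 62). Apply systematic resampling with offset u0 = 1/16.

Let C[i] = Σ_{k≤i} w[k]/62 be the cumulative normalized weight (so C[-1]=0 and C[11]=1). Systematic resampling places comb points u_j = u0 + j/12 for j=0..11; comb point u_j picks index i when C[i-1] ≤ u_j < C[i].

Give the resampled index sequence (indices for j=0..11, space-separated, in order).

C = [0, 7/62, 9/62, 5/31, 9/31, 12/31, 14/31, 37/62, 45/62, 51/62, 53/62, 1]
j=0: u_0=1/16 ∈ [0, 7/62) → index 1
j=1: u_1=7/48 ∈ [9/62, 5/31) → index 3
j=2: u_2=11/48 ∈ [5/31, 9/31) → index 4
j=3: u_3=5/16 ∈ [9/31, 12/31) → index 5
j=4: u_4=19/48 ∈ [12/31, 14/31) → index 6
j=5: u_5=23/48 ∈ [14/31, 37/62) → index 7
j=6: u_6=9/16 ∈ [14/31, 37/62) → index 7
j=7: u_7=31/48 ∈ [37/62, 45/62) → index 8
j=8: u_8=35/48 ∈ [45/62, 51/62) → index 9
j=9: u_9=13/16 ∈ [45/62, 51/62) → index 9
j=10: u_10=43/48 ∈ [53/62, 1) → index 11
j=11: u_11=47/48 ∈ [53/62, 1) → index 11

1 3 4 5 6 7 7 8 9 9 11 11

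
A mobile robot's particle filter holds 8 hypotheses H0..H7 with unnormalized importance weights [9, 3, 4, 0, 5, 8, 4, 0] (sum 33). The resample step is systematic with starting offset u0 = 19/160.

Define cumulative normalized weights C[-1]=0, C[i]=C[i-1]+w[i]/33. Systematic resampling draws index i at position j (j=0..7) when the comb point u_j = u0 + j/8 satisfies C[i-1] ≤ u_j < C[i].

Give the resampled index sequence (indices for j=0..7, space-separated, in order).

0 0 2 4 4 5 5 6

C = [3/11, 4/11, 16/33, 16/33, 7/11, 29/33, 1, 1]
j=0: u_0=19/160 ∈ [0, 3/11) → index 0
j=1: u_1=39/160 ∈ [0, 3/11) → index 0
j=2: u_2=59/160 ∈ [4/11, 16/33) → index 2
j=3: u_3=79/160 ∈ [16/33, 7/11) → index 4
j=4: u_4=99/160 ∈ [16/33, 7/11) → index 4
j=5: u_5=119/160 ∈ [7/11, 29/33) → index 5
j=6: u_6=139/160 ∈ [7/11, 29/33) → index 5
j=7: u_7=159/160 ∈ [29/33, 1) → index 6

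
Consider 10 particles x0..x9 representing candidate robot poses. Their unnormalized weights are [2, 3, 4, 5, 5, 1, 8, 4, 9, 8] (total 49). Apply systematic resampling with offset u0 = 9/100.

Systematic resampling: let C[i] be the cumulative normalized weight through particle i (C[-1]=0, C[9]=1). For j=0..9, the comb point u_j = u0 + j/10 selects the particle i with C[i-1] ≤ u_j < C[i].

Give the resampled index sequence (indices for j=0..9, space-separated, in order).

1 3 4 5 6 7 8 8 9 9

C = [2/49, 5/49, 9/49, 2/7, 19/49, 20/49, 4/7, 32/49, 41/49, 1]
j=0: u_0=9/100 ∈ [2/49, 5/49) → index 1
j=1: u_1=19/100 ∈ [9/49, 2/7) → index 3
j=2: u_2=29/100 ∈ [2/7, 19/49) → index 4
j=3: u_3=39/100 ∈ [19/49, 20/49) → index 5
j=4: u_4=49/100 ∈ [20/49, 4/7) → index 6
j=5: u_5=59/100 ∈ [4/7, 32/49) → index 7
j=6: u_6=69/100 ∈ [32/49, 41/49) → index 8
j=7: u_7=79/100 ∈ [32/49, 41/49) → index 8
j=8: u_8=89/100 ∈ [41/49, 1) → index 9
j=9: u_9=99/100 ∈ [41/49, 1) → index 9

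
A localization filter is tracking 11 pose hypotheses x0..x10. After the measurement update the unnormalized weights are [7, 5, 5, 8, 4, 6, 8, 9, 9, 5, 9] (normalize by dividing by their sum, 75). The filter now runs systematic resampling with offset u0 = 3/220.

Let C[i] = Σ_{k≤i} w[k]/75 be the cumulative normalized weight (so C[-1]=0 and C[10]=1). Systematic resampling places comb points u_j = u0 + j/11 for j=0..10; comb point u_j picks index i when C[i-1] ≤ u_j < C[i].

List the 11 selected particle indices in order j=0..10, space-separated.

C = [7/75, 4/25, 17/75, 1/3, 29/75, 7/15, 43/75, 52/75, 61/75, 22/25, 1]
j=0: u_0=3/220 ∈ [0, 7/75) → index 0
j=1: u_1=23/220 ∈ [7/75, 4/25) → index 1
j=2: u_2=43/220 ∈ [4/25, 17/75) → index 2
j=3: u_3=63/220 ∈ [17/75, 1/3) → index 3
j=4: u_4=83/220 ∈ [1/3, 29/75) → index 4
j=5: u_5=103/220 ∈ [7/15, 43/75) → index 6
j=6: u_6=123/220 ∈ [7/15, 43/75) → index 6
j=7: u_7=13/20 ∈ [43/75, 52/75) → index 7
j=8: u_8=163/220 ∈ [52/75, 61/75) → index 8
j=9: u_9=183/220 ∈ [61/75, 22/25) → index 9
j=10: u_10=203/220 ∈ [22/25, 1) → index 10

0 1 2 3 4 6 6 7 8 9 10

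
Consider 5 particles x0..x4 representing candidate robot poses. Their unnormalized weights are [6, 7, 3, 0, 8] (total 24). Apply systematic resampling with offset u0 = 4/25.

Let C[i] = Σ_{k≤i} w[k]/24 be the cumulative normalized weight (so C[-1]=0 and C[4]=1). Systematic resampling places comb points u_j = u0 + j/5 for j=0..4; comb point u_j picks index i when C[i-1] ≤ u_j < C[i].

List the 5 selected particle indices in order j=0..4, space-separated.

C = [1/4, 13/24, 2/3, 2/3, 1]
j=0: u_0=4/25 ∈ [0, 1/4) → index 0
j=1: u_1=9/25 ∈ [1/4, 13/24) → index 1
j=2: u_2=14/25 ∈ [13/24, 2/3) → index 2
j=3: u_3=19/25 ∈ [2/3, 1) → index 4
j=4: u_4=24/25 ∈ [2/3, 1) → index 4

0 1 2 4 4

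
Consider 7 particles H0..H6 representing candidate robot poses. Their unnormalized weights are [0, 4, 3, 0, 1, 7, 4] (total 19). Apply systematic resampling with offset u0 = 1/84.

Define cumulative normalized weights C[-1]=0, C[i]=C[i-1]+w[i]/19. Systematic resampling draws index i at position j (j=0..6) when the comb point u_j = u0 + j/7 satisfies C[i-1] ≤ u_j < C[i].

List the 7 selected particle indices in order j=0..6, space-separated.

C = [0, 4/19, 7/19, 7/19, 8/19, 15/19, 1]
j=0: u_0=1/84 ∈ [0, 4/19) → index 1
j=1: u_1=13/84 ∈ [0, 4/19) → index 1
j=2: u_2=25/84 ∈ [4/19, 7/19) → index 2
j=3: u_3=37/84 ∈ [8/19, 15/19) → index 5
j=4: u_4=7/12 ∈ [8/19, 15/19) → index 5
j=5: u_5=61/84 ∈ [8/19, 15/19) → index 5
j=6: u_6=73/84 ∈ [15/19, 1) → index 6

1 1 2 5 5 5 6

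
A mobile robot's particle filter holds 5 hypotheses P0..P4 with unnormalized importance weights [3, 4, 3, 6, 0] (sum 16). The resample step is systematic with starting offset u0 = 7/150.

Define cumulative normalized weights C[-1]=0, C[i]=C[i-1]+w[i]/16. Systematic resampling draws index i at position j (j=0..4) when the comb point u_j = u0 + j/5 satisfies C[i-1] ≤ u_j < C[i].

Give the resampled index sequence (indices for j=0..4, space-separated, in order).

0 1 2 3 3

C = [3/16, 7/16, 5/8, 1, 1]
j=0: u_0=7/150 ∈ [0, 3/16) → index 0
j=1: u_1=37/150 ∈ [3/16, 7/16) → index 1
j=2: u_2=67/150 ∈ [7/16, 5/8) → index 2
j=3: u_3=97/150 ∈ [5/8, 1) → index 3
j=4: u_4=127/150 ∈ [5/8, 1) → index 3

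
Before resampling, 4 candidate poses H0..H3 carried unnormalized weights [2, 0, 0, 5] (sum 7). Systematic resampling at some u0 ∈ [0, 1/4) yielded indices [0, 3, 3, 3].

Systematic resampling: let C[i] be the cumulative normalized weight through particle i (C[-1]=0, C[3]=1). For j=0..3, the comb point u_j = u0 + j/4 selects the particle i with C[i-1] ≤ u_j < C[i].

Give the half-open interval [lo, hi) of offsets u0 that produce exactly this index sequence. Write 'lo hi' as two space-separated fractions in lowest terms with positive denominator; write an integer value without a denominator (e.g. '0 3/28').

1/28 1/4

C = [2/7, 2/7, 2/7, 1]
j=0 picked index 0: u0 ∈ [0, 2/7)
j=1 picked index 3: u0 ∈ [1/28, 3/4)
j=2 picked index 3: u0 ∈ [-3/14, 1/2)
j=3 picked index 3: u0 ∈ [-13/28, 1/4)
intersection: [1/28, 1/4)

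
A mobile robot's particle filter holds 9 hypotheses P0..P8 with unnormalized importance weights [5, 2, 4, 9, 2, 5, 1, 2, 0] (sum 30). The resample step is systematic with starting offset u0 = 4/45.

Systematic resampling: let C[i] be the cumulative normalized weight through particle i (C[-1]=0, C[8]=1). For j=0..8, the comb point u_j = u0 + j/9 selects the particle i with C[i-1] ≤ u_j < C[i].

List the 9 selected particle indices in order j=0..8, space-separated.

C = [1/6, 7/30, 11/30, 2/3, 11/15, 9/10, 14/15, 1, 1]
j=0: u_0=4/45 ∈ [0, 1/6) → index 0
j=1: u_1=1/5 ∈ [1/6, 7/30) → index 1
j=2: u_2=14/45 ∈ [7/30, 11/30) → index 2
j=3: u_3=19/45 ∈ [11/30, 2/3) → index 3
j=4: u_4=8/15 ∈ [11/30, 2/3) → index 3
j=5: u_5=29/45 ∈ [11/30, 2/3) → index 3
j=6: u_6=34/45 ∈ [11/15, 9/10) → index 5
j=7: u_7=13/15 ∈ [11/15, 9/10) → index 5
j=8: u_8=44/45 ∈ [14/15, 1) → index 7

0 1 2 3 3 3 5 5 7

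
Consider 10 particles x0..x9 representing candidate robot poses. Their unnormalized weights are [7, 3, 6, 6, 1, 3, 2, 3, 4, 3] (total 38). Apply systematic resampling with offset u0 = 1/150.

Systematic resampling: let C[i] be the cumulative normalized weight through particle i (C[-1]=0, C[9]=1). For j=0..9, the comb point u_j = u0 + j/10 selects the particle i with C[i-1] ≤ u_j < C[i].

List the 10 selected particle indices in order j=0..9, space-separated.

0 0 1 2 2 3 5 6 7 8

C = [7/38, 5/19, 8/19, 11/19, 23/38, 13/19, 14/19, 31/38, 35/38, 1]
j=0: u_0=1/150 ∈ [0, 7/38) → index 0
j=1: u_1=8/75 ∈ [0, 7/38) → index 0
j=2: u_2=31/150 ∈ [7/38, 5/19) → index 1
j=3: u_3=23/75 ∈ [5/19, 8/19) → index 2
j=4: u_4=61/150 ∈ [5/19, 8/19) → index 2
j=5: u_5=38/75 ∈ [8/19, 11/19) → index 3
j=6: u_6=91/150 ∈ [23/38, 13/19) → index 5
j=7: u_7=53/75 ∈ [13/19, 14/19) → index 6
j=8: u_8=121/150 ∈ [14/19, 31/38) → index 7
j=9: u_9=68/75 ∈ [31/38, 35/38) → index 8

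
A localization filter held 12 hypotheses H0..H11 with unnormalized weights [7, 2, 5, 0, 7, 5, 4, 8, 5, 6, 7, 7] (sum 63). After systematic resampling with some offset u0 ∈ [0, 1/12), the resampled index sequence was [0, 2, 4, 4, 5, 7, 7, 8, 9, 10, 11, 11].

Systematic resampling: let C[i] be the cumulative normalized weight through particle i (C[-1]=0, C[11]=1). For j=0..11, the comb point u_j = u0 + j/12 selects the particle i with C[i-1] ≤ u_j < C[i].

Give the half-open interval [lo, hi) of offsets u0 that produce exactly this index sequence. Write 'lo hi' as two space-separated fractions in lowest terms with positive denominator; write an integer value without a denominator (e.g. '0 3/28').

5/84 5/63

C = [1/9, 1/7, 2/9, 2/9, 1/3, 26/63, 10/21, 38/63, 43/63, 7/9, 8/9, 1]
j=0 picked index 0: u0 ∈ [0, 1/9)
j=1 picked index 2: u0 ∈ [5/84, 5/36)
j=2 picked index 4: u0 ∈ [1/18, 1/6)
j=3 picked index 4: u0 ∈ [-1/36, 1/12)
j=4 picked index 5: u0 ∈ [0, 5/63)
j=5 picked index 7: u0 ∈ [5/84, 47/252)
j=6 picked index 7: u0 ∈ [-1/42, 13/126)
j=7 picked index 8: u0 ∈ [5/252, 25/252)
j=8 picked index 9: u0 ∈ [1/63, 1/9)
j=9 picked index 10: u0 ∈ [1/36, 5/36)
j=10 picked index 11: u0 ∈ [1/18, 1/6)
j=11 picked index 11: u0 ∈ [-1/36, 1/12)
intersection: [5/84, 5/63)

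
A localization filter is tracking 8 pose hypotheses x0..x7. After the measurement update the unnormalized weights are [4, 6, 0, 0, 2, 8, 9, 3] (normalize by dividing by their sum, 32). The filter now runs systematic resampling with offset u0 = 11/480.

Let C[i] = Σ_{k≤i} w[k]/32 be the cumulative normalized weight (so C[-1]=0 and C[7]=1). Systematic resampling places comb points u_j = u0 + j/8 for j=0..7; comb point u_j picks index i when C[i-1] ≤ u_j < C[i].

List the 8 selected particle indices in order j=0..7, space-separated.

0 1 1 5 5 6 6 6

C = [1/8, 5/16, 5/16, 5/16, 3/8, 5/8, 29/32, 1]
j=0: u_0=11/480 ∈ [0, 1/8) → index 0
j=1: u_1=71/480 ∈ [1/8, 5/16) → index 1
j=2: u_2=131/480 ∈ [1/8, 5/16) → index 1
j=3: u_3=191/480 ∈ [3/8, 5/8) → index 5
j=4: u_4=251/480 ∈ [3/8, 5/8) → index 5
j=5: u_5=311/480 ∈ [5/8, 29/32) → index 6
j=6: u_6=371/480 ∈ [5/8, 29/32) → index 6
j=7: u_7=431/480 ∈ [5/8, 29/32) → index 6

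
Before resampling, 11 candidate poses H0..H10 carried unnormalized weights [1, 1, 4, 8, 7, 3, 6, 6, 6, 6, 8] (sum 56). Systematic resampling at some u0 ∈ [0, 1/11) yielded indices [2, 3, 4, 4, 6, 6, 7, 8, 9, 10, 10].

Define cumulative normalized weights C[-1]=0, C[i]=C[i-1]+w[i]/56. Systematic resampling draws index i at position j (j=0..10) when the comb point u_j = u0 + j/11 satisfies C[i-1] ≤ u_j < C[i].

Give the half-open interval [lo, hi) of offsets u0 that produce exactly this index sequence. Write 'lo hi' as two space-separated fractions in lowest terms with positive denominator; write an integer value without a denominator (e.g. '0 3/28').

3/44 25/308

C = [1/56, 1/28, 3/28, 1/4, 3/8, 3/7, 15/28, 9/14, 3/4, 6/7, 1]
j=0 picked index 2: u0 ∈ [1/28, 3/28)
j=1 picked index 3: u0 ∈ [5/308, 7/44)
j=2 picked index 4: u0 ∈ [3/44, 17/88)
j=3 picked index 4: u0 ∈ [-1/44, 9/88)
j=4 picked index 6: u0 ∈ [5/77, 53/308)
j=5 picked index 6: u0 ∈ [-2/77, 25/308)
j=6 picked index 7: u0 ∈ [-3/308, 15/154)
j=7 picked index 8: u0 ∈ [1/154, 5/44)
j=8 picked index 9: u0 ∈ [1/44, 10/77)
j=9 picked index 10: u0 ∈ [3/77, 2/11)
j=10 picked index 10: u0 ∈ [-4/77, 1/11)
intersection: [3/44, 25/308)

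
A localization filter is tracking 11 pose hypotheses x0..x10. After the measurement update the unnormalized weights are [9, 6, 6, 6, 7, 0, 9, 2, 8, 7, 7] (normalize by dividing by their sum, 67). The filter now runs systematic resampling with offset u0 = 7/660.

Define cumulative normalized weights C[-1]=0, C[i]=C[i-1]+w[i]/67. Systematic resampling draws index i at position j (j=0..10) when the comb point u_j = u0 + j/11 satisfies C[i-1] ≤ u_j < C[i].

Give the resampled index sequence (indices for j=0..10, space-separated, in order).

C = [9/67, 15/67, 21/67, 27/67, 34/67, 34/67, 43/67, 45/67, 53/67, 60/67, 1]
j=0: u_0=7/660 ∈ [0, 9/67) → index 0
j=1: u_1=67/660 ∈ [0, 9/67) → index 0
j=2: u_2=127/660 ∈ [9/67, 15/67) → index 1
j=3: u_3=17/60 ∈ [15/67, 21/67) → index 2
j=4: u_4=247/660 ∈ [21/67, 27/67) → index 3
j=5: u_5=307/660 ∈ [27/67, 34/67) → index 4
j=6: u_6=367/660 ∈ [34/67, 43/67) → index 6
j=7: u_7=427/660 ∈ [43/67, 45/67) → index 7
j=8: u_8=487/660 ∈ [45/67, 53/67) → index 8
j=9: u_9=547/660 ∈ [53/67, 60/67) → index 9
j=10: u_10=607/660 ∈ [60/67, 1) → index 10

0 0 1 2 3 4 6 7 8 9 10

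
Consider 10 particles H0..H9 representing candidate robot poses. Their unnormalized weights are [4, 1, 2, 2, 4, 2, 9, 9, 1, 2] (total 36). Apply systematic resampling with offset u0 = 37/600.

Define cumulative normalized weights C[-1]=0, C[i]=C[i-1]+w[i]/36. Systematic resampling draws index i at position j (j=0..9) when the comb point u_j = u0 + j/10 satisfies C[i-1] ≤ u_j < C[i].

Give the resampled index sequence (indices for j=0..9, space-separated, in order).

C = [1/9, 5/36, 7/36, 1/4, 13/36, 5/12, 2/3, 11/12, 17/18, 1]
j=0: u_0=37/600 ∈ [0, 1/9) → index 0
j=1: u_1=97/600 ∈ [5/36, 7/36) → index 2
j=2: u_2=157/600 ∈ [1/4, 13/36) → index 4
j=3: u_3=217/600 ∈ [13/36, 5/12) → index 5
j=4: u_4=277/600 ∈ [5/12, 2/3) → index 6
j=5: u_5=337/600 ∈ [5/12, 2/3) → index 6
j=6: u_6=397/600 ∈ [5/12, 2/3) → index 6
j=7: u_7=457/600 ∈ [2/3, 11/12) → index 7
j=8: u_8=517/600 ∈ [2/3, 11/12) → index 7
j=9: u_9=577/600 ∈ [17/18, 1) → index 9

0 2 4 5 6 6 6 7 7 9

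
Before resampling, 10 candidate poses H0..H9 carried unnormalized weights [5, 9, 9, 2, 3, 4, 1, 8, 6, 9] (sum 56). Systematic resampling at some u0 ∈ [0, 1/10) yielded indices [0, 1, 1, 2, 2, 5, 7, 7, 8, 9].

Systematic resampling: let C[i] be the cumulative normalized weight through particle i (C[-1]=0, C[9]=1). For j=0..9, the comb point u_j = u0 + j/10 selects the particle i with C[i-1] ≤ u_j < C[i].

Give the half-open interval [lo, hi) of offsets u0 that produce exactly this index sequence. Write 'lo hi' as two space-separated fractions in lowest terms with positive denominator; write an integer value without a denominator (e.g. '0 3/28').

C = [5/56, 1/4, 23/56, 25/56, 1/2, 4/7, 33/56, 41/56, 47/56, 1]
j=0 picked index 0: u0 ∈ [0, 5/56)
j=1 picked index 1: u0 ∈ [-3/280, 3/20)
j=2 picked index 1: u0 ∈ [-31/280, 1/20)
j=3 picked index 2: u0 ∈ [-1/20, 31/280)
j=4 picked index 2: u0 ∈ [-3/20, 3/280)
j=5 picked index 5: u0 ∈ [0, 1/14)
j=6 picked index 7: u0 ∈ [-3/280, 37/280)
j=7 picked index 7: u0 ∈ [-31/280, 9/280)
j=8 picked index 8: u0 ∈ [-19/280, 11/280)
j=9 picked index 9: u0 ∈ [-17/280, 1/10)
intersection: [0, 3/280)

0 3/280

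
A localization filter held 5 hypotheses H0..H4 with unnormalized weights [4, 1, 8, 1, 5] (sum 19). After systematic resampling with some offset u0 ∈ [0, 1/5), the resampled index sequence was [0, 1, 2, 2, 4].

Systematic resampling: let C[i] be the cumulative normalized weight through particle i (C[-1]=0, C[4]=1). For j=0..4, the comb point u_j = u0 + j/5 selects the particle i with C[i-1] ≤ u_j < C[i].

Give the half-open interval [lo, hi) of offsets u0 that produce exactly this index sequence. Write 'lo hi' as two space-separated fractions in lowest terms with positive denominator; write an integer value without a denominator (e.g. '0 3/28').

1/95 6/95

C = [4/19, 5/19, 13/19, 14/19, 1]
j=0 picked index 0: u0 ∈ [0, 4/19)
j=1 picked index 1: u0 ∈ [1/95, 6/95)
j=2 picked index 2: u0 ∈ [-13/95, 27/95)
j=3 picked index 2: u0 ∈ [-32/95, 8/95)
j=4 picked index 4: u0 ∈ [-6/95, 1/5)
intersection: [1/95, 6/95)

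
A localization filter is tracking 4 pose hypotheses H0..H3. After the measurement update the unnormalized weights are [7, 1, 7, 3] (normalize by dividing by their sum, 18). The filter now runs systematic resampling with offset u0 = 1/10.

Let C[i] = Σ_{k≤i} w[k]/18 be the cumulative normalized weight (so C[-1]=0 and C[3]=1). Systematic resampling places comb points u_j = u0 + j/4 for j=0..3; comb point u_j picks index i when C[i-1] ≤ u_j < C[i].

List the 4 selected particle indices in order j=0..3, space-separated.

0 0 2 3

C = [7/18, 4/9, 5/6, 1]
j=0: u_0=1/10 ∈ [0, 7/18) → index 0
j=1: u_1=7/20 ∈ [0, 7/18) → index 0
j=2: u_2=3/5 ∈ [4/9, 5/6) → index 2
j=3: u_3=17/20 ∈ [5/6, 1) → index 3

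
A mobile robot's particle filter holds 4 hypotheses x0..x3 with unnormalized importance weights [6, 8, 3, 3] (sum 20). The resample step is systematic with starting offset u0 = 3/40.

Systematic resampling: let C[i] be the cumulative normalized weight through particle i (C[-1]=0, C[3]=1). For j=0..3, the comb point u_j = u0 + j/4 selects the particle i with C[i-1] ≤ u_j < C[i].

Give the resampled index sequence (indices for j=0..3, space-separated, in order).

0 1 1 2

C = [3/10, 7/10, 17/20, 1]
j=0: u_0=3/40 ∈ [0, 3/10) → index 0
j=1: u_1=13/40 ∈ [3/10, 7/10) → index 1
j=2: u_2=23/40 ∈ [3/10, 7/10) → index 1
j=3: u_3=33/40 ∈ [7/10, 17/20) → index 2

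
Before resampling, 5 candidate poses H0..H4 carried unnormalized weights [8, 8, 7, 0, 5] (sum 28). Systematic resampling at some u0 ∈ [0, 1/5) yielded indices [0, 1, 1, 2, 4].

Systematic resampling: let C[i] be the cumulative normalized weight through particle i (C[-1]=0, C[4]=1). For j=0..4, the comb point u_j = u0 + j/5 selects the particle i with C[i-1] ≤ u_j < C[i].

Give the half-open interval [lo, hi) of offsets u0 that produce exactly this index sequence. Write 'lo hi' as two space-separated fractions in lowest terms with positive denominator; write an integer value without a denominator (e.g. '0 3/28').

3/35 6/35

C = [2/7, 4/7, 23/28, 23/28, 1]
j=0 picked index 0: u0 ∈ [0, 2/7)
j=1 picked index 1: u0 ∈ [3/35, 13/35)
j=2 picked index 1: u0 ∈ [-4/35, 6/35)
j=3 picked index 2: u0 ∈ [-1/35, 31/140)
j=4 picked index 4: u0 ∈ [3/140, 1/5)
intersection: [3/35, 6/35)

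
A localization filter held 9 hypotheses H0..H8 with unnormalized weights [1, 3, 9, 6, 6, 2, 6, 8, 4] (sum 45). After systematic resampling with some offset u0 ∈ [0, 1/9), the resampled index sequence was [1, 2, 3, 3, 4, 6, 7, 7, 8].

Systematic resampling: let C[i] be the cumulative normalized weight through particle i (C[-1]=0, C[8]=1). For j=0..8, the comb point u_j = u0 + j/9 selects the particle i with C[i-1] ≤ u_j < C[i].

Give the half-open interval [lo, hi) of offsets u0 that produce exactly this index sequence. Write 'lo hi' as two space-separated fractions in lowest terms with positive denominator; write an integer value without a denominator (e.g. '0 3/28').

C = [1/45, 4/45, 13/45, 19/45, 5/9, 3/5, 11/15, 41/45, 1]
j=0 picked index 1: u0 ∈ [1/45, 4/45)
j=1 picked index 2: u0 ∈ [-1/45, 8/45)
j=2 picked index 3: u0 ∈ [1/15, 1/5)
j=3 picked index 3: u0 ∈ [-2/45, 4/45)
j=4 picked index 4: u0 ∈ [-1/45, 1/9)
j=5 picked index 6: u0 ∈ [2/45, 8/45)
j=6 picked index 7: u0 ∈ [1/15, 11/45)
j=7 picked index 7: u0 ∈ [-2/45, 2/15)
j=8 picked index 8: u0 ∈ [1/45, 1/9)
intersection: [1/15, 4/45)

1/15 4/45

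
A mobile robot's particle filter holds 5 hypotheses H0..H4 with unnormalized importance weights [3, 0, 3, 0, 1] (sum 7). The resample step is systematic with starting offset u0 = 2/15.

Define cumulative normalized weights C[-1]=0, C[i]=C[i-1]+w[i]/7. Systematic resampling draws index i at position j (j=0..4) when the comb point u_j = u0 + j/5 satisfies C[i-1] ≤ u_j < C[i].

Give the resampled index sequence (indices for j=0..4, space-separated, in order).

C = [3/7, 3/7, 6/7, 6/7, 1]
j=0: u_0=2/15 ∈ [0, 3/7) → index 0
j=1: u_1=1/3 ∈ [0, 3/7) → index 0
j=2: u_2=8/15 ∈ [3/7, 6/7) → index 2
j=3: u_3=11/15 ∈ [3/7, 6/7) → index 2
j=4: u_4=14/15 ∈ [6/7, 1) → index 4

0 0 2 2 4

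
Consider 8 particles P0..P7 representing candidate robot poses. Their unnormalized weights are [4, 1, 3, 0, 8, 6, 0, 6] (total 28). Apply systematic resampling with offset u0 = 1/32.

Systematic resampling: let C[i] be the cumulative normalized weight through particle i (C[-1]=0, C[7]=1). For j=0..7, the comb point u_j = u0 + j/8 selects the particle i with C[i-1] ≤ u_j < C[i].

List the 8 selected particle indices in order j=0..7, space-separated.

0 1 2 4 4 5 5 7

C = [1/7, 5/28, 2/7, 2/7, 4/7, 11/14, 11/14, 1]
j=0: u_0=1/32 ∈ [0, 1/7) → index 0
j=1: u_1=5/32 ∈ [1/7, 5/28) → index 1
j=2: u_2=9/32 ∈ [5/28, 2/7) → index 2
j=3: u_3=13/32 ∈ [2/7, 4/7) → index 4
j=4: u_4=17/32 ∈ [2/7, 4/7) → index 4
j=5: u_5=21/32 ∈ [4/7, 11/14) → index 5
j=6: u_6=25/32 ∈ [4/7, 11/14) → index 5
j=7: u_7=29/32 ∈ [11/14, 1) → index 7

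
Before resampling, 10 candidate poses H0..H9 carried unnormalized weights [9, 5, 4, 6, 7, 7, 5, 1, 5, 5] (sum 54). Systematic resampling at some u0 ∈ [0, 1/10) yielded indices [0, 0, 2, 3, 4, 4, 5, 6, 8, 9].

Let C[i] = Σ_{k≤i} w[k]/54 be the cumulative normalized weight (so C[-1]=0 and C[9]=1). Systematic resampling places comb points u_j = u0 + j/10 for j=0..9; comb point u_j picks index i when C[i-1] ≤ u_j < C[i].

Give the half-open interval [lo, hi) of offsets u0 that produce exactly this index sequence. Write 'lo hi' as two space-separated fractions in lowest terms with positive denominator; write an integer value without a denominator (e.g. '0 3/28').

8/135 1/15

C = [1/6, 7/27, 1/3, 4/9, 31/54, 19/27, 43/54, 22/27, 49/54, 1]
j=0 picked index 0: u0 ∈ [0, 1/6)
j=1 picked index 0: u0 ∈ [-1/10, 1/15)
j=2 picked index 2: u0 ∈ [8/135, 2/15)
j=3 picked index 3: u0 ∈ [1/30, 13/90)
j=4 picked index 4: u0 ∈ [2/45, 47/270)
j=5 picked index 4: u0 ∈ [-1/18, 2/27)
j=6 picked index 5: u0 ∈ [-7/270, 14/135)
j=7 picked index 6: u0 ∈ [1/270, 13/135)
j=8 picked index 8: u0 ∈ [2/135, 29/270)
j=9 picked index 9: u0 ∈ [1/135, 1/10)
intersection: [8/135, 1/15)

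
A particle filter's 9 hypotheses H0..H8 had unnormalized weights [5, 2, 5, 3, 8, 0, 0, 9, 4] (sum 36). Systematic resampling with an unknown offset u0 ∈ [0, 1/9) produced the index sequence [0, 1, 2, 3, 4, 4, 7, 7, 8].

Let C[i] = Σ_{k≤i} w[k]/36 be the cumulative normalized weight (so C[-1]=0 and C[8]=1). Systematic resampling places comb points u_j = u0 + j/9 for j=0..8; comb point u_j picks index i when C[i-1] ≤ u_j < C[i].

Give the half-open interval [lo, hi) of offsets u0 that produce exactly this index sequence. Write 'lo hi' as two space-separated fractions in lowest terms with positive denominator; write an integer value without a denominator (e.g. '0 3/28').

C = [5/36, 7/36, 1/3, 5/12, 23/36, 23/36, 23/36, 8/9, 1]
j=0 picked index 0: u0 ∈ [0, 5/36)
j=1 picked index 1: u0 ∈ [1/36, 1/12)
j=2 picked index 2: u0 ∈ [-1/36, 1/9)
j=3 picked index 3: u0 ∈ [0, 1/12)
j=4 picked index 4: u0 ∈ [-1/36, 7/36)
j=5 picked index 4: u0 ∈ [-5/36, 1/12)
j=6 picked index 7: u0 ∈ [-1/36, 2/9)
j=7 picked index 7: u0 ∈ [-5/36, 1/9)
j=8 picked index 8: u0 ∈ [0, 1/9)
intersection: [1/36, 1/12)

1/36 1/12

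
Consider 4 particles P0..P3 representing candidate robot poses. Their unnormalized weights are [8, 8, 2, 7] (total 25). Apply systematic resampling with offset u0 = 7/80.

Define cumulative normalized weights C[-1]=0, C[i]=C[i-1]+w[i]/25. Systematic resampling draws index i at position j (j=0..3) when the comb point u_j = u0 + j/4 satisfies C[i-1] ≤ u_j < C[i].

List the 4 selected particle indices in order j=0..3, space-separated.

C = [8/25, 16/25, 18/25, 1]
j=0: u_0=7/80 ∈ [0, 8/25) → index 0
j=1: u_1=27/80 ∈ [8/25, 16/25) → index 1
j=2: u_2=47/80 ∈ [8/25, 16/25) → index 1
j=3: u_3=67/80 ∈ [18/25, 1) → index 3

0 1 1 3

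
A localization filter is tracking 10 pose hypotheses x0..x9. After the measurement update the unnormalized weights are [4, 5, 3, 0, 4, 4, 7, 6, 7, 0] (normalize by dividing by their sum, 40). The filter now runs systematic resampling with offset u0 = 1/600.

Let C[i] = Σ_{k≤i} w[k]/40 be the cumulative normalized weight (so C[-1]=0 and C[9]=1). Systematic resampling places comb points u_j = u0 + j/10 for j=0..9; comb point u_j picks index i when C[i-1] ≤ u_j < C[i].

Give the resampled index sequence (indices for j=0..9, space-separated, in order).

C = [1/10, 9/40, 3/10, 3/10, 2/5, 1/2, 27/40, 33/40, 1, 1]
j=0: u_0=1/600 ∈ [0, 1/10) → index 0
j=1: u_1=61/600 ∈ [1/10, 9/40) → index 1
j=2: u_2=121/600 ∈ [1/10, 9/40) → index 1
j=3: u_3=181/600 ∈ [3/10, 2/5) → index 4
j=4: u_4=241/600 ∈ [2/5, 1/2) → index 5
j=5: u_5=301/600 ∈ [1/2, 27/40) → index 6
j=6: u_6=361/600 ∈ [1/2, 27/40) → index 6
j=7: u_7=421/600 ∈ [27/40, 33/40) → index 7
j=8: u_8=481/600 ∈ [27/40, 33/40) → index 7
j=9: u_9=541/600 ∈ [33/40, 1) → index 8

0 1 1 4 5 6 6 7 7 8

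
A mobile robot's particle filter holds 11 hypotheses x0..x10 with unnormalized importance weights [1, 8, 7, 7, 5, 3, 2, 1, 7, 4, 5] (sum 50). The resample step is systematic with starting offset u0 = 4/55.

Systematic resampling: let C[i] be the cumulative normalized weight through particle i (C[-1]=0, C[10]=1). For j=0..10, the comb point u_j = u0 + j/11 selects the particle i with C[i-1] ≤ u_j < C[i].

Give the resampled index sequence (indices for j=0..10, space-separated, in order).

C = [1/50, 9/50, 8/25, 23/50, 14/25, 31/50, 33/50, 17/25, 41/50, 9/10, 1]
j=0: u_0=4/55 ∈ [1/50, 9/50) → index 1
j=1: u_1=9/55 ∈ [1/50, 9/50) → index 1
j=2: u_2=14/55 ∈ [9/50, 8/25) → index 2
j=3: u_3=19/55 ∈ [8/25, 23/50) → index 3
j=4: u_4=24/55 ∈ [8/25, 23/50) → index 3
j=5: u_5=29/55 ∈ [23/50, 14/25) → index 4
j=6: u_6=34/55 ∈ [14/25, 31/50) → index 5
j=7: u_7=39/55 ∈ [17/25, 41/50) → index 8
j=8: u_8=4/5 ∈ [17/25, 41/50) → index 8
j=9: u_9=49/55 ∈ [41/50, 9/10) → index 9
j=10: u_10=54/55 ∈ [9/10, 1) → index 10

1 1 2 3 3 4 5 8 8 9 10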